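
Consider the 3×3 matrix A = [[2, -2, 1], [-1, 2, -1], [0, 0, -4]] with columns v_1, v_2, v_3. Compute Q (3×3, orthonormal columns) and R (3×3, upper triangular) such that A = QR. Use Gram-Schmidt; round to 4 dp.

v_1 = (2, -1, 0); ‖v_1‖ = 2.2361, so q_1 = (0.8944, -0.4472, 0.0000).
q_1·v_2 = 0.8944·(-2) + (-0.4472)·2 + 0.0000·0 = -2.6833.
u_2 = v_2 + 2.6833·q_1 = (0.4000, 0.8000, 0.0000).
‖u_2‖ = 0.8944, so q_2 = (0.4472, 0.8944, 0.0000).
q_1·v_3 = 0.8944·1 + (-0.4472)·(-1) + 0.0000·(-4) = 1.3416; q_2·v_3 = 0.4472·1 + 0.8944·(-1) + 0.0000·(-4) = -0.4472.
u_3 = v_3 − 1.3416·q_1 + 0.4472·q_2 = (0.0000, 0.0000, -4.0000).
‖u_3‖ = 4.0000, so q_3 = (0.0000, 0.0000, -1.0000).

Q = [[0.8944, 0.4472, 0.0000], [-0.4472, 0.8944, 0.0000], [0.0000, 0.0000, -1.0000]], R = [[2.2361, -2.6833, 1.3416], [0.0000, 0.8944, -0.4472], [0.0000, 0.0000, 4.0000]]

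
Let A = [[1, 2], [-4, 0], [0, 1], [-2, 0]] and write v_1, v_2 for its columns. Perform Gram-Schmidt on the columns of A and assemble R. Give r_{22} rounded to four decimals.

r_{22} = 2.1931

q_1 = v_1/‖v_1‖ = (1, -4, 0, -2)/4.5826 = (0.2182, -0.8729, 0.0000, -0.4364).
r_{12} = q_1·v_2 = 0.4364.
u_2 = v_2 − 0.4364·q_1 = (1.9048, 0.3810, 1.0000, 0.1905).
r_{22} = ‖u_2‖ = 2.1931.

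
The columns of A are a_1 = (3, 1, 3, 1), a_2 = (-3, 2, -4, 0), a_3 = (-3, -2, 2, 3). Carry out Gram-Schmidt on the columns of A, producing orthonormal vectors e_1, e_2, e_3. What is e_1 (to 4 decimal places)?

e_1 = a_1/‖a_1‖ = (3, 1, 3, 1)/4.4721 = (0.6708, 0.2236, 0.6708, 0.2236).

e_1 = (0.6708, 0.2236, 0.6708, 0.2236)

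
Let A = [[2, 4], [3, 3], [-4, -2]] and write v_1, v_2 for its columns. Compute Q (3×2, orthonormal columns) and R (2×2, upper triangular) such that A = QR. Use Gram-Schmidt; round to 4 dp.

Q = [[0.3714, 0.8339], [0.5571, 0.1516], [-0.7428, 0.5307]], R = [[5.3852, 4.6424], [0.0000, 2.7292]]

v_1 = (2, 3, -4); ‖v_1‖ = 5.3852, so e_1 = (0.3714, 0.5571, -0.7428).
e_1·v_2 = 0.3714·4 + 0.5571·3 + (-0.7428)·(-2) = 4.6424.
u_2 = v_2 − 4.6424·e_1 = (2.2759, 0.4138, 1.4483).
‖u_2‖ = 2.7292, so e_2 = (0.8339, 0.1516, 0.5307).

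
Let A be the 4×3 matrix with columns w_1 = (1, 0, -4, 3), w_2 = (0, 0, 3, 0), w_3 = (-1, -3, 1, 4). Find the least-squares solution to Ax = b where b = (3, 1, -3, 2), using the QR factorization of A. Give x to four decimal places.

x = (1.5252, 1.2230, -0.5683)

w_1 = (1, 0, -4, 3); ‖w_1‖ = 5.0990, so e_1 = (0.1961, 0.0000, -0.7845, 0.5883).
e_1·w_2 = 0.1961·0 + 0.0000·0 + (-0.7845)·3 + 0.5883·0 = -2.3534.
u_2 = w_2 + 2.3534·e_1 = (0.4615, 0.0000, 1.1538, 1.3846).
‖u_2‖ = 1.8605, so e_2 = (0.2481, 0.0000, 0.6202, 0.7442).
e_1·w_3 = 0.1961·(-1) + 0.0000·(-3) + (-0.7845)·1 + 0.5883·4 = 1.3728; e_2·w_3 = 0.2481·(-1) + 0.0000·(-3) + 0.6202·1 + 0.7442·4 = 3.3489.
u_3 = w_3 − 1.3728·e_1 − 3.3489·e_2 = (-2.1000, -3.0000, 0.0000, 0.7000).
‖u_3‖ = 3.7283, so e_3 = (-0.5633, -0.8047, 0.0000, 0.1878).
Qᵀb = (4.1184, 0.3721, -2.1189).
Back-substitute: x_3 = -2.1189/3.7283 = -0.5683.
x_2 = (0.3721 − 3.3489·(-0.5683))/1.8605 = 1.2230.
x_1 = (4.1184 + 2.3534·1.2230 − 1.3728·(-0.5683))/5.0990 = 1.5252.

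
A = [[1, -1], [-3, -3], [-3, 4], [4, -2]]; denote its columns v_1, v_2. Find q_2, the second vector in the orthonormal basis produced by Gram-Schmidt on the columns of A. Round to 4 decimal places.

v_1 = (1, -3, -3, 4); ‖v_1‖ = 5.9161, so q_1 = (0.1690, -0.5071, -0.5071, 0.6761).
q_1·v_2 = 0.1690·(-1) + (-0.5071)·(-3) + (-0.5071)·4 + 0.6761·(-2) = -2.0284.
u_2 = v_2 + 2.0284·q_1 = (-0.6571, -4.0286, 2.9714, -0.6286).
‖u_2‖ = 5.0878, so q_2 = (-0.1292, -0.7918, 0.5840, -0.1235).

q_2 = (-0.1292, -0.7918, 0.5840, -0.1235)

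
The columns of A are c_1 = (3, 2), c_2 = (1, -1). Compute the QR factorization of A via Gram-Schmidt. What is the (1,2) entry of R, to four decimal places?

r_{12} = 0.2774

c_1 = (3, 2); ‖c_1‖ = 3.6056, so e_1 = (0.8321, 0.5547).
r_{12} = e_1·c_2 = 0.2774.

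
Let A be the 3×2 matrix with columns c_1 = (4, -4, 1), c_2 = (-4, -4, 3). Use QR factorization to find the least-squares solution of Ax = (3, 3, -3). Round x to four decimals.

q_1 = c_1/‖c_1‖ = (4, -4, 1)/5.7446 = (0.6963, -0.6963, 0.1741).
r_{12} = q_1·c_2 = 0.5222.
u_2 = c_2 − 0.5222·q_1 = (-4.3636, -3.6364, 2.9091).
‖u_2‖ = 6.3818, so q_2 = (-0.6838, -0.5698, 0.4558).
Qᵀb = (-0.5222, -5.1282).
Back-substitute: x_2 = -5.1282/6.3818 = -0.8036.
x_1 = (-0.5222 − 0.5222·(-0.8036))/5.7446 = -0.0179.

x = (-0.0179, -0.8036)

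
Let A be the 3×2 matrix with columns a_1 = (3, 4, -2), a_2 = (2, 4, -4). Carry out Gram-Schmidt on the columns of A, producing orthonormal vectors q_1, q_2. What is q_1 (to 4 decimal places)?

q_1 = (0.5571, 0.7428, -0.3714)

q_1 = a_1/‖a_1‖ = (3, 4, -2)/5.3852 = (0.5571, 0.7428, -0.3714).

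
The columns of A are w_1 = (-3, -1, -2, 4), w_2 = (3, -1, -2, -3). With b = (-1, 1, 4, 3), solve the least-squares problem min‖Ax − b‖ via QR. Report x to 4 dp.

x = (-0.4562, -1.2304)

w_1 = (-3, -1, -2, 4); ‖w_1‖ = 5.4772, so q_1 = (-0.5477, -0.1826, -0.3651, 0.7303).
q_1·w_2 = (-0.5477)·3 + (-0.1826)·(-1) + (-0.3651)·(-2) + 0.7303·(-3) = -2.9212.
u_2 = w_2 + 2.9212·q_1 = (1.4000, -1.5333, -3.0667, -0.8667).
‖u_2‖ = 3.8035, so q_2 = (0.3681, -0.4031, -0.8063, -0.2279).
Qᵀb = (1.0954, -4.6799).
Back-substitute: x_2 = -4.6799/3.8035 = -1.2304.
x_1 = (1.0954 + 2.9212·(-1.2304))/5.4772 = -0.4562.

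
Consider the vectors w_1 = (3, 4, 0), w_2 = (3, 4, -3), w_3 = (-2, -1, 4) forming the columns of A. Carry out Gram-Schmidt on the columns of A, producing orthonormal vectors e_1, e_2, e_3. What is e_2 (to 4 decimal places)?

w_1 = (3, 4, 0); ‖w_1‖ = 5.0000, so e_1 = (0.6000, 0.8000, 0.0000).
e_1·w_2 = 0.6000·3 + 0.8000·4 + 0.0000·(-3) = 5.0000.
u_2 = w_2 − 5.0000·e_1 = (0.0000, 0.0000, -3.0000).
‖u_2‖ = 3.0000, so e_2 = (0.0000, 0.0000, -1.0000).

e_2 = (0.0000, 0.0000, -1.0000)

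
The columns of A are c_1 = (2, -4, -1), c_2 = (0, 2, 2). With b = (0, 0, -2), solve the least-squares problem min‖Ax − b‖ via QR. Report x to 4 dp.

c_1 = (2, -4, -1); ‖c_1‖ = 4.5826, so e_1 = (0.4364, -0.8729, -0.2182).
e_1·c_2 = 0.4364·0 + (-0.8729)·2 + (-0.2182)·2 = -2.1822.
u_2 = c_2 + 2.1822·e_1 = (0.9524, 0.0952, 1.5238).
‖u_2‖ = 1.7995, so e_2 = (0.5293, 0.0529, 0.8468).
Qᵀb = (0.4364, -1.6936).
Back-substitute: x_2 = -1.6936/1.7995 = -0.9412.
x_1 = (0.4364 + 2.1822·(-0.9412))/4.5826 = -0.3529.

x = (-0.3529, -0.9412)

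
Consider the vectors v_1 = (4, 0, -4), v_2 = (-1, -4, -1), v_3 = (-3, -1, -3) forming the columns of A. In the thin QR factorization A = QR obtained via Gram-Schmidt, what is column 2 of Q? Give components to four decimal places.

e_2 = (-0.2357, -0.9428, -0.2357)

e_1 = v_1/‖v_1‖ = (4, 0, -4)/5.6569 = (0.7071, 0.0000, -0.7071).
r_{12} = e_1·v_2 = 0.0000.
u_2 = v_2 + 0.0000·e_1 = (-1.0000, -4.0000, -1.0000).
‖u_2‖ = 4.2426, so e_2 = (-0.2357, -0.9428, -0.2357).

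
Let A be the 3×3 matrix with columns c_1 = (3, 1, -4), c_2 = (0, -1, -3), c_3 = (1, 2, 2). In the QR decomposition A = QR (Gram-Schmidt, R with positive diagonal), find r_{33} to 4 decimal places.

c_1 = (3, 1, -4); ‖c_1‖ = 5.0990, so e_1 = (0.5883, 0.1961, -0.7845).
e_1·c_2 = 0.5883·0 + 0.1961·(-1) + (-0.7845)·(-3) = 2.1573.
u_2 = c_2 − 2.1573·e_1 = (-1.2692, -1.4231, -1.3077).
‖u_2‖ = 2.3122, so e_2 = (-0.5489, -0.6155, -0.5656).
e_1·c_3 = 0.5883·1 + 0.1961·2 + (-0.7845)·2 = -0.5883; e_2·c_3 = (-0.5489)·1 + (-0.6155)·2 + (-0.5656)·2 = -2.9110.
u_3 = c_3 + 0.5883·e_1 + 2.9110·e_2 = (-0.2518, 0.3237, -0.1079).
r_{33} = ‖u_3‖ = 0.4241.

r_{33} = 0.4241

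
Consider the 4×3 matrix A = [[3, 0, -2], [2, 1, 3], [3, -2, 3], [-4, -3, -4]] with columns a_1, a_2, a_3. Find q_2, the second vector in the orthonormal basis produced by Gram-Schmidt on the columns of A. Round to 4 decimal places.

q_2 = (-0.1800, 0.1650, -0.7499, -0.6149)

a_1 = (3, 2, 3, -4); ‖a_1‖ = 6.1644, so q_1 = (0.4867, 0.3244, 0.4867, -0.6489).
q_1·a_2 = 0.4867·0 + 0.3244·1 + 0.4867·(-2) + (-0.6489)·(-3) = 1.2978.
u_2 = a_2 − 1.2978·q_1 = (-0.6316, 0.5789, -2.6316, -2.1579).
‖u_2‖ = 3.5094, so q_2 = (-0.1800, 0.1650, -0.7499, -0.6149).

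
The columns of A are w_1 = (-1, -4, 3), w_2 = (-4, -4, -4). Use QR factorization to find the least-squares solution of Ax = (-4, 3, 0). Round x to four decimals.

x = (-0.3514, 0.1419)

e_1 = w_1/‖w_1‖ = (-1, -4, 3)/5.0990 = (-0.1961, -0.7845, 0.5883).
r_{12} = e_1·w_2 = 1.5689.
u_2 = w_2 − 1.5689·e_1 = (-3.6923, -2.7692, -4.9231).
‖u_2‖ = 6.7482, so e_2 = (-0.5472, -0.4104, -0.7295).
Qᵀb = (-1.5689, 0.9575).
Back-substitute: x_2 = 0.9575/6.7482 = 0.1419.
x_1 = (-1.5689 − 1.5689·0.1419)/5.0990 = -0.3514.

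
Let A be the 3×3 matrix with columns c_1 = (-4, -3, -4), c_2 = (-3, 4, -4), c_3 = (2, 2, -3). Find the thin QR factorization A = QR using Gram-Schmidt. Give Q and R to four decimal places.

c_1 = (-4, -3, -4); ‖c_1‖ = 6.4031, so q_1 = (-0.6247, -0.4685, -0.6247).
q_1·c_2 = (-0.6247)·(-3) + (-0.4685)·4 + (-0.6247)·(-4) = 2.4988.
u_2 = c_2 − 2.4988·q_1 = (-1.4390, 5.1707, -2.4390).
‖u_2‖ = 5.8954, so q_2 = (-0.2441, 0.8771, -0.4137).
q_1·c_3 = (-0.6247)·2 + (-0.4685)·2 + (-0.6247)·(-3) = -0.3123; q_2·c_3 = (-0.2441)·2 + 0.8771·2 + (-0.4137)·(-3) = 2.5071.
u_3 = c_3 + 0.3123·q_1 − 2.5071·q_2 = (2.4168, -0.3453, -2.1579).
‖u_3‖ = 3.2583, so q_3 = (0.7417, -0.1060, -0.6623).

Q = [[-0.6247, -0.2441, 0.7417], [-0.4685, 0.8771, -0.1060], [-0.6247, -0.4137, -0.6623]], R = [[6.4031, 2.4988, -0.3123], [0.0000, 5.8954, 2.5071], [0.0000, 0.0000, 3.2583]]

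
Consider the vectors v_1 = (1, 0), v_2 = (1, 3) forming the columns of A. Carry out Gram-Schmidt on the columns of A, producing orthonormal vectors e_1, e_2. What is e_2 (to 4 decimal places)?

v_1 = (1, 0); ‖v_1‖ = 1.0000, so e_1 = (1.0000, 0.0000).
e_1·v_2 = 1.0000·1 + 0.0000·3 = 1.0000.
u_2 = v_2 − 1.0000·e_1 = (0.0000, 3.0000).
‖u_2‖ = 3.0000, so e_2 = (0.0000, 1.0000).

e_2 = (0.0000, 1.0000)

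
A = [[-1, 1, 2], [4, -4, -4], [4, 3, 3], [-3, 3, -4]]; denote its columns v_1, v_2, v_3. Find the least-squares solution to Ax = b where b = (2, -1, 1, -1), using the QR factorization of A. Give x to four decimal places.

v_1 = (-1, 4, 4, -3); ‖v_1‖ = 6.4807, so e_1 = (-0.1543, 0.6172, 0.6172, -0.4629).
e_1·v_2 = (-0.1543)·1 + 0.6172·(-4) + 0.6172·3 + (-0.4629)·3 = -2.1602.
u_2 = v_2 + 2.1602·e_1 = (0.6667, -2.6667, 4.3333, 2.0000).
‖u_2‖ = 5.5076, so e_2 = (0.1210, -0.4842, 0.7868, 0.3631).
e_1·v_3 = (-0.1543)·2 + 0.6172·(-4) + 0.6172·3 + (-0.4629)·(-4) = 0.9258; e_2·v_3 = 0.1210·2 + (-0.4842)·(-4) + 0.7868·3 + 0.3631·(-4) = 3.0867.
u_3 = v_3 − 0.9258·e_1 − 3.0867·e_2 = (1.7692, -3.0769, 0.0000, -4.6923).
‖u_3‖ = 5.8835, so e_3 = (0.3007, -0.5230, 0.0000, -0.7975).
Qᵀb = (0.1543, 1.1499, 1.9219).
Back-substitute: x_3 = 1.9219/5.8835 = 0.3267.
x_2 = (1.1499 − 3.0867·0.3267)/5.5076 = 0.0257.
x_1 = (0.1543 + 2.1602·0.0257 − 0.9258·0.3267)/6.4807 = -0.0143.

x = (-0.0143, 0.0257, 0.3267)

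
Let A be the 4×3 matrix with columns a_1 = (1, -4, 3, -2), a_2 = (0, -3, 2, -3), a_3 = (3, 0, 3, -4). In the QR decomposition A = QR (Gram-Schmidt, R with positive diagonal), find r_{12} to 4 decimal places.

r_{12} = 4.3818

a_1 = (1, -4, 3, -2); ‖a_1‖ = 5.4772, so e_1 = (0.1826, -0.7303, 0.5477, -0.3651).
r_{12} = e_1·a_2 = 4.3818.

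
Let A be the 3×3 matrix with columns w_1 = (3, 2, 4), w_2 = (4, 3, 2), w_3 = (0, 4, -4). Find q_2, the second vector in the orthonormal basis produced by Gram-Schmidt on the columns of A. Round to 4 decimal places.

w_1 = (3, 2, 4); ‖w_1‖ = 5.3852, so q_1 = (0.5571, 0.3714, 0.7428).
q_1·w_2 = 0.5571·4 + 0.3714·3 + 0.7428·2 = 4.8281.
u_2 = w_2 − 4.8281·q_1 = (1.3103, 1.2069, -1.5862).
‖u_2‖ = 2.3853, so q_2 = (0.5493, 0.5060, -0.6650).

q_2 = (0.5493, 0.5060, -0.6650)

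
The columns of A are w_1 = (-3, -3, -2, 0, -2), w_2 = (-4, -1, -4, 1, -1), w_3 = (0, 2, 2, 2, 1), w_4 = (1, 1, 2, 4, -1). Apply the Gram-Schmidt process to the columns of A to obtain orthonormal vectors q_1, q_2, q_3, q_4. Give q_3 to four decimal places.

q_3 = (-0.4296, 0.0683, 0.5942, 0.6745, -0.0522)

w_1 = (-3, -3, -2, 0, -2); ‖w_1‖ = 5.0990, so q_1 = (-0.5883, -0.5883, -0.3922, 0.0000, -0.3922).
q_1·w_2 = (-0.5883)·(-4) + (-0.5883)·(-1) + (-0.3922)·(-4) + 0.0000·1 + (-0.3922)·(-1) = 4.9029.
u_2 = w_2 − 4.9029·q_1 = (-1.1154, 1.8846, -2.0769, 1.0000, 0.9231).
‖u_2‖ = 3.3108, so q_2 = (-0.3369, 0.5692, -0.6273, 0.3020, 0.2788).
q_1·w_3 = (-0.5883)·0 + (-0.5883)·2 + (-0.3922)·2 + 0.0000·2 + (-0.3922)·1 = -2.3534; q_2·w_3 = (-0.3369)·0 + 0.5692·2 + (-0.6273)·2 + 0.3020·2 + 0.2788·1 = 0.7667.
u_3 = w_3 + 2.3534·q_1 − 0.7667·q_2 = (-1.1263, 0.1789, 1.5579, 1.7684, -0.1368).
‖u_3‖ = 2.6218, so q_3 = (-0.4296, 0.0683, 0.5942, 0.6745, -0.0522).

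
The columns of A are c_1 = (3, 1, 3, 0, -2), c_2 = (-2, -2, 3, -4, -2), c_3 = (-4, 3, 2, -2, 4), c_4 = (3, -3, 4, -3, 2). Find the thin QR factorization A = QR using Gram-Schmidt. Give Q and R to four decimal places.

c_1 = (3, 1, 3, 0, -2); ‖c_1‖ = 4.7958, so q_1 = (0.6255, 0.2085, 0.6255, 0.0000, -0.4170).
q_1·c_2 = 0.6255·(-2) + 0.2085·(-2) + 0.6255·3 + 0.0000·(-4) + (-0.4170)·(-2) = 1.0426.
u_2 = c_2 − 1.0426·q_1 = (-2.6522, -2.2174, 2.3478, -4.0000, -1.5652).
‖u_2‖ = 5.9927, so q_2 = (-0.4426, -0.3700, 0.3918, -0.6675, -0.2612).
q_1·c_3 = 0.6255·(-4) + 0.2085·3 + 0.6255·2 + 0.0000·(-2) + (-0.4170)·4 = -2.2937; q_2·c_3 = (-0.4426)·(-4) + (-0.3700)·3 + 0.3918·2 + (-0.6675)·(-2) + (-0.2612)·4 = 1.7340.
u_3 = c_3 + 2.2937·q_1 − 1.7340·q_2 = (-1.7978, 4.1199, 2.7554, -0.8426, 3.4964).
‖u_3‖ = 6.3822, so q_3 = (-0.2817, 0.6455, 0.4317, -0.1320, 0.5478).
q_1·c_4 = 0.6255·3 + 0.2085·(-3) + 0.6255·4 + 0.0000·(-3) + (-0.4170)·2 = 2.9192; q_2·c_4 = (-0.4426)·3 + (-0.3700)·(-3) + 0.3918·4 + (-0.6675)·(-3) + (-0.2612)·2 = 2.8295; q_3·c_4 = (-0.2817)·3 + 0.6455·(-3) + 0.4317·4 + (-0.1320)·(-3) + 0.5478·2 = 0.4371.
u_4 = c_4 − 2.9192·q_1 − 2.8295·q_2 − 0.4371·q_3 = (2.5493, -2.8439, 0.8767, -1.0537, 3.7170).
‖u_4‖ = 5.5028, so q_4 = (0.4633, -0.5168, 0.1593, -0.1915, 0.6755).

Q = [[0.6255, -0.4426, -0.2817, 0.4633], [0.2085, -0.3700, 0.6455, -0.5168], [0.6255, 0.3918, 0.4317, 0.1593], [0.0000, -0.6675, -0.1320, -0.1915], [-0.4170, -0.2612, 0.5478, 0.6755]], R = [[4.7958, 1.0426, -2.2937, 2.9192], [0.0000, 5.9927, 1.7340, 2.8295], [0.0000, 0.0000, 6.3822, 0.4371], [0.0000, 0.0000, 0.0000, 5.5028]]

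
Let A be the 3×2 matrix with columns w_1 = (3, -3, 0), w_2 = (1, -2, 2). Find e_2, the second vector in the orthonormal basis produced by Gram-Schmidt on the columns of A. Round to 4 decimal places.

e_2 = (-0.2357, -0.2357, 0.9428)

e_1 = w_1/‖w_1‖ = (3, -3, 0)/4.2426 = (0.7071, -0.7071, 0.0000).
r_{12} = e_1·w_2 = 2.1213.
u_2 = w_2 − 2.1213·e_1 = (-0.5000, -0.5000, 2.0000).
‖u_2‖ = 2.1213, so e_2 = (-0.2357, -0.2357, 0.9428).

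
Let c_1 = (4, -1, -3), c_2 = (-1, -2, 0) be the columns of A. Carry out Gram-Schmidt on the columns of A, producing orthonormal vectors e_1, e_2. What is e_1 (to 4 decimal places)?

c_1 = (4, -1, -3); ‖c_1‖ = 5.0990, so e_1 = (0.7845, -0.1961, -0.5883).

e_1 = (0.7845, -0.1961, -0.5883)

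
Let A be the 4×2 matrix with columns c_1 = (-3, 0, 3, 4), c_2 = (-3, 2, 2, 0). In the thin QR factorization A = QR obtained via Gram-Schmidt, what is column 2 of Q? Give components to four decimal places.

c_1 = (-3, 0, 3, 4); ‖c_1‖ = 5.8310, so q_1 = (-0.5145, 0.0000, 0.5145, 0.6860).
q_1·c_2 = (-0.5145)·(-3) + 0.0000·2 + 0.5145·2 + 0.6860·0 = 2.5725.
u_2 = c_2 − 2.5725·q_1 = (-1.6765, 2.0000, 0.6765, -1.7647).
‖u_2‖ = 3.2222, so q_2 = (-0.5203, 0.6207, 0.2099, -0.5477).

q_2 = (-0.5203, 0.6207, 0.2099, -0.5477)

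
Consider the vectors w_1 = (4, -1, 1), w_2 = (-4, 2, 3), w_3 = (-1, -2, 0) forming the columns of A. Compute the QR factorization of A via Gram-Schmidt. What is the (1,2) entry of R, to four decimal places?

e_1 = w_1/‖w_1‖ = (4, -1, 1)/4.2426 = (0.9428, -0.2357, 0.2357).
r_{12} = e_1·w_2 = -3.5355.

r_{12} = -3.5355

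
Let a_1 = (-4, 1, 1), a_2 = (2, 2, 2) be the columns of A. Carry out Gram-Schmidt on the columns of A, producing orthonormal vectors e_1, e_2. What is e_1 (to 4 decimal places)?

e_1 = (-0.9428, 0.2357, 0.2357)

a_1 = (-4, 1, 1); ‖a_1‖ = 4.2426, so e_1 = (-0.9428, 0.2357, 0.2357).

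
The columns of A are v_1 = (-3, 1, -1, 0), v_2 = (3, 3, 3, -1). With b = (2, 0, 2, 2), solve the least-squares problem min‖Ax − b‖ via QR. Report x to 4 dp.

v_1 = (-3, 1, -1, 0); ‖v_1‖ = 3.3166, so q_1 = (-0.9045, 0.3015, -0.3015, 0.0000).
q_1·v_2 = (-0.9045)·3 + 0.3015·3 + (-0.3015)·3 + 0.0000·(-1) = -2.7136.
u_2 = v_2 + 2.7136·q_1 = (0.5455, 3.8182, 2.1818, -1.0000).
‖u_2‖ = 4.5427, so q_2 = (0.1201, 0.8405, 0.4803, -0.2201).
Qᵀb = (-2.4121, 0.7605).
Back-substitute: x_2 = 0.7605/4.5427 = 0.1674.
x_1 = (-2.4121 + 2.7136·0.1674)/3.3166 = -0.5903.

x = (-0.5903, 0.1674)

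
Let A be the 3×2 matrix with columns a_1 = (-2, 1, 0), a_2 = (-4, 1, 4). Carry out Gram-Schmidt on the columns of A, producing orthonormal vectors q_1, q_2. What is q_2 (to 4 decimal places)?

a_1 = (-2, 1, 0); ‖a_1‖ = 2.2361, so q_1 = (-0.8944, 0.4472, 0.0000).
q_1·a_2 = (-0.8944)·(-4) + 0.4472·1 + 0.0000·4 = 4.0249.
u_2 = a_2 − 4.0249·q_1 = (-0.4000, -0.8000, 4.0000).
‖u_2‖ = 4.0988, so q_2 = (-0.0976, -0.1952, 0.9759).

q_2 = (-0.0976, -0.1952, 0.9759)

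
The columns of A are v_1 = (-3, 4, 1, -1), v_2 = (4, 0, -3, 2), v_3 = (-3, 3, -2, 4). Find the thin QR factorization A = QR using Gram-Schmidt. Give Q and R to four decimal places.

v_1 = (-3, 4, 1, -1); ‖v_1‖ = 5.1962, so q_1 = (-0.5774, 0.7698, 0.1925, -0.1925).
q_1·v_2 = (-0.5774)·4 + 0.7698·0 + 0.1925·(-3) + (-0.1925)·2 = -3.2717.
u_2 = v_2 + 3.2717·q_1 = (2.1111, 2.5185, -2.3704, 1.3704).
‖u_2‖ = 4.2774, so q_2 = (0.4935, 0.5888, -0.5542, 0.3204).
q_1·v_3 = (-0.5774)·(-3) + 0.7698·3 + 0.1925·(-2) + (-0.1925)·4 = 2.8868; q_2·v_3 = 0.4935·(-3) + 0.5888·3 + (-0.5542)·(-2) + 0.3204·4 = 2.6756.
u_3 = v_3 − 2.8868·q_1 − 2.6756·q_2 = (-2.6538, -0.7976, -1.0729, 3.6984).
‖u_3‖ = 4.7443, so q_3 = (-0.5594, -0.1681, -0.2261, 0.7795).

Q = [[-0.5774, 0.4935, -0.5594], [0.7698, 0.5888, -0.1681], [0.1925, -0.5542, -0.2261], [-0.1925, 0.3204, 0.7795]], R = [[5.1962, -3.2717, 2.8868], [0.0000, 4.2774, 2.6756], [0.0000, 0.0000, 4.7443]]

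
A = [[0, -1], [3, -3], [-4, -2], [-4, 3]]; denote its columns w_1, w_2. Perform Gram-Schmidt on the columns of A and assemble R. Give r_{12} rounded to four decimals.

w_1 = (0, 3, -4, -4); ‖w_1‖ = 6.4031, so e_1 = (0.0000, 0.4685, -0.6247, -0.6247).
r_{12} = e_1·w_2 = -2.0303.

r_{12} = -2.0303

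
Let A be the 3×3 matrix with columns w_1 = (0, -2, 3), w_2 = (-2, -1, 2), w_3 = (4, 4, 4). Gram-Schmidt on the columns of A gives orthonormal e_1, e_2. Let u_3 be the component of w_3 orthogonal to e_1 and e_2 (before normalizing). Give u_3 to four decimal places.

u_3 = (0.8302, 4.9811, 3.3208)

e_1 = w_1/‖w_1‖ = (0, -2, 3)/3.6056 = (0.0000, -0.5547, 0.8321).
r_{12} = e_1·w_2 = 2.2188.
u_2 = w_2 − 2.2188·e_1 = (-2.0000, 0.2308, 0.1538).
‖u_2‖ = 2.0191, so e_2 = (-0.9905, 0.1143, 0.0762).
r_{13} = e_1·w_3 = 1.1094; r_{23} = e_2·w_3 = -3.2001.
u_3 = w_3 − 1.1094·e_1 + 3.2001·e_2 = (0.8302, 4.9811, 3.3208).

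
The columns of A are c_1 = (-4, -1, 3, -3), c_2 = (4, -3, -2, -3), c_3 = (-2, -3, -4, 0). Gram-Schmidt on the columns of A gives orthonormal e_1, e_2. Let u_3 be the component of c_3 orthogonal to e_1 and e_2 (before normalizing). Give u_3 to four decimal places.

e_1 = c_1/‖c_1‖ = (-4, -1, 3, -3)/5.9161 = (-0.6761, -0.1690, 0.5071, -0.5071).
r_{12} = e_1·c_2 = -1.6903.
u_2 = c_2 + 1.6903·e_1 = (2.8571, -3.2857, -1.1429, -3.8571).
‖u_2‖ = 5.9281, so e_2 = (0.4820, -0.5543, -0.1928, -0.6506).
r_{13} = e_1·c_3 = -0.1690; r_{23} = e_2·c_3 = 1.4700.
u_3 = c_3 + 0.1690·e_1 − 1.4700·e_2 = (-2.8228, -2.2138, -3.6309, 0.8707).

u_3 = (-2.8228, -2.2138, -3.6309, 0.8707)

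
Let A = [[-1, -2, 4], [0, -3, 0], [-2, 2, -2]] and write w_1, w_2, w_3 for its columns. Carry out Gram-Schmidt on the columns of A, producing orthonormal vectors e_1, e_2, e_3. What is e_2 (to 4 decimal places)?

e_2 = (-0.5963, -0.7454, 0.2981)

e_1 = w_1/‖w_1‖ = (-1, 0, -2)/2.2361 = (-0.4472, 0.0000, -0.8944).
r_{12} = e_1·w_2 = -0.8944.
u_2 = w_2 + 0.8944·e_1 = (-2.4000, -3.0000, 1.2000).
‖u_2‖ = 4.0249, so e_2 = (-0.5963, -0.7454, 0.2981).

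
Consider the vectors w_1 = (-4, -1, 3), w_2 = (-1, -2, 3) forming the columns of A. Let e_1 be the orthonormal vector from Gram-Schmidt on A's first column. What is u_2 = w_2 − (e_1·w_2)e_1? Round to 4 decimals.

w_1 = (-4, -1, 3); ‖w_1‖ = 5.0990, so e_1 = (-0.7845, -0.1961, 0.5883).
e_1·w_2 = (-0.7845)·(-1) + (-0.1961)·(-2) + 0.5883·3 = 2.9417.
u_2 = w_2 − 2.9417·e_1 = (1.3077, -1.4231, 1.2692).

u_2 = (1.3077, -1.4231, 1.2692)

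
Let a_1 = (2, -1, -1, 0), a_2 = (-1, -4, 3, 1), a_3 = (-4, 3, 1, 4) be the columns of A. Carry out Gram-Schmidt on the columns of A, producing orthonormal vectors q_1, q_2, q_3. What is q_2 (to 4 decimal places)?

a_1 = (2, -1, -1, 0); ‖a_1‖ = 2.4495, so q_1 = (0.8165, -0.4082, -0.4082, 0.0000).
q_1·a_2 = 0.8165·(-1) + (-0.4082)·(-4) + (-0.4082)·3 + 0.0000·1 = -0.4082.
u_2 = a_2 + 0.4082·q_1 = (-0.6667, -4.1667, 2.8333, 1.0000).
‖u_2‖ = 5.1801, so q_2 = (-0.1287, -0.8044, 0.5470, 0.1930).

q_2 = (-0.1287, -0.8044, 0.5470, 0.1930)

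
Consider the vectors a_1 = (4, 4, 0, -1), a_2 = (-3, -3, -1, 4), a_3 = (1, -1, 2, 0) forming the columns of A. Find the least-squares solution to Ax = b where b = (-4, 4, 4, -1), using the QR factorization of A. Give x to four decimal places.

q_1 = a_1/‖a_1‖ = (4, 4, 0, -1)/5.7446 = (0.6963, 0.6963, 0.0000, -0.1741).
r_{12} = q_1·a_2 = -4.8742.
u_2 = a_2 + 4.8742·q_1 = (0.3939, 0.3939, -1.0000, 3.1515).
‖u_2‖ = 3.3530, so q_2 = (0.1175, 0.1175, -0.2982, 0.9399).
r_{13} = q_1·a_3 = 0.0000; r_{23} = q_2·a_3 = -0.5965.
u_3 = a_3 + 0.0000·q_1 + 0.5965·q_2 = (1.0701, -0.9299, 1.8221, 0.5606).
‖u_3‖ = 2.3758, so q_3 = (0.4504, -0.3914, 0.7670, 0.2360).
Qᵀb = (0.1741, -2.1329, -0.5355).
Back-substitute: x_3 = -0.5355/2.3758 = -0.2254.
x_2 = (-2.1329 + 0.5965·(-0.2254))/3.3530 = -0.6762.
x_1 = (0.1741 + 4.8742·(-0.6762) + 0.0000·(-0.2254))/5.7446 = -0.5435.

x = (-0.5435, -0.6762, -0.2254)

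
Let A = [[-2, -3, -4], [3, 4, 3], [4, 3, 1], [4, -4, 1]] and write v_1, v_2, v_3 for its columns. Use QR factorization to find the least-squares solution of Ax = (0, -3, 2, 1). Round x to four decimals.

v_1 = (-2, 3, 4, 4); ‖v_1‖ = 6.7082, so q_1 = (-0.2981, 0.4472, 0.5963, 0.5963).
q_1·v_2 = (-0.2981)·(-3) + 0.4472·4 + 0.5963·3 + 0.5963·(-4) = 2.0870.
u_2 = v_2 − 2.0870·q_1 = (-2.3778, 3.0667, 1.7556, -5.2444).
‖u_2‖ = 6.7561, so q_2 = (-0.3519, 0.4539, 0.2598, -0.7763).
q_1·v_3 = (-0.2981)·(-4) + 0.4472·3 + 0.5963·1 + 0.5963·1 = 3.7268; q_2·v_3 = (-0.3519)·(-4) + 0.4539·3 + 0.2598·1 + (-0.7763)·1 = 2.2531.
u_3 = v_3 − 3.7268·q_1 − 2.2531·q_2 = (-2.0959, 0.3106, -1.8077, 0.5268).
‖u_3‖ = 2.8345, so q_3 = (-0.7394, 0.1096, -0.6377, 0.1858).
Qᵀb = (0.4472, -1.6183, -1.4184).
Back-substitute: x_3 = -1.4184/2.8345 = -0.5004.
x_2 = (-1.6183 − 2.2531·(-0.5004))/6.7561 = -0.0727.
x_1 = (0.4472 − 2.0870·(-0.0727) − 3.7268·(-0.5004))/6.7082 = 0.3673.

x = (0.3673, -0.0727, -0.5004)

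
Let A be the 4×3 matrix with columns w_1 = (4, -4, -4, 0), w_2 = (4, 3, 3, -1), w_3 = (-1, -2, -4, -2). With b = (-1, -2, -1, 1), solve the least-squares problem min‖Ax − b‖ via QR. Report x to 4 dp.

w_1 = (4, -4, -4, 0); ‖w_1‖ = 6.9282, so q_1 = (0.5774, -0.5774, -0.5774, 0.0000).
q_1·w_2 = 0.5774·4 + (-0.5774)·3 + (-0.5774)·3 + 0.0000·(-1) = -1.1547.
u_2 = w_2 + 1.1547·q_1 = (4.6667, 2.3333, 2.3333, -1.0000).
‖u_2‖ = 5.8023, so q_2 = (0.8043, 0.4021, 0.4021, -0.1723).
q_1·w_3 = 0.5774·(-1) + (-0.5774)·(-2) + (-0.5774)·(-4) + 0.0000·(-2) = 2.8868; q_2·w_3 = 0.8043·(-1) + 0.4021·(-2) + 0.4021·(-4) + (-0.1723)·(-2) = -2.8724.
u_3 = w_3 − 2.8868·q_1 + 2.8724·q_2 = (-0.3564, 0.8218, -1.1782, -2.4950).
‖u_3‖ = 2.9010, so q_3 = (-0.1229, 0.2833, -0.4061, -0.8601).
Qᵀb = (1.1547, -2.1830, -0.8976).
Back-substitute: x_3 = -0.8976/2.9010 = -0.3094.
x_2 = (-2.1830 + 2.8724·(-0.3094))/5.8023 = -0.5294.
x_1 = (1.1547 + 1.1547·(-0.5294) − 2.8868·(-0.3094))/6.9282 = 0.2074.

x = (0.2074, -0.5294, -0.3094)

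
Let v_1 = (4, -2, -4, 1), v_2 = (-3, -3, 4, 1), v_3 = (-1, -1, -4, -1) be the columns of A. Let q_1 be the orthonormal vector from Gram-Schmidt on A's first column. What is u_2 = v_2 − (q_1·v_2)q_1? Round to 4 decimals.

u_2 = (-0.7297, -4.1351, 1.7297, 1.5676)

q_1 = v_1/‖v_1‖ = (4, -2, -4, 1)/6.0828 = (0.6576, -0.3288, -0.6576, 0.1644).
r_{12} = q_1·v_2 = -3.4524.
u_2 = v_2 + 3.4524·q_1 = (-0.7297, -4.1351, 1.7297, 1.5676).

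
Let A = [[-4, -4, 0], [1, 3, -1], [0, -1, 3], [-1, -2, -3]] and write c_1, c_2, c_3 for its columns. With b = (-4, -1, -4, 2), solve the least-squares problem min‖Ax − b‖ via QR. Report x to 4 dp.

x = (1.8416, -0.8558, -1.0886)

c_1 = (-4, 1, 0, -1); ‖c_1‖ = 4.2426, so e_1 = (-0.9428, 0.2357, 0.0000, -0.2357).
e_1·c_2 = (-0.9428)·(-4) + 0.2357·3 + 0.0000·(-1) + (-0.2357)·(-2) = 4.9497.
u_2 = c_2 − 4.9497·e_1 = (0.6667, 1.8333, -1.0000, -0.8333).
‖u_2‖ = 2.3452, so e_2 = (0.2843, 0.7817, -0.4264, -0.3553).
e_1·c_3 = (-0.9428)·0 + 0.2357·(-1) + 0.0000·3 + (-0.2357)·(-3) = 0.4714; e_2·c_3 = 0.2843·0 + 0.7817·(-1) + (-0.4264)·3 + (-0.3553)·(-3) = -0.9949.
u_3 = c_3 − 0.4714·e_1 + 0.9949·e_2 = (0.7273, -0.3333, 2.5758, -3.2424).
‖u_3‖ = 4.2176, so e_3 = (0.1724, -0.0790, 0.6107, -0.7688).
Qᵀb = (3.0641, -0.9239, -4.5912).
Back-substitute: x_3 = -4.5912/4.2176 = -1.0886.
x_2 = (-0.9239 + 0.9949·(-1.0886))/2.3452 = -0.8558.
x_1 = (3.0641 − 4.9497·(-0.8558) − 0.4714·(-1.0886))/4.2426 = 1.8416.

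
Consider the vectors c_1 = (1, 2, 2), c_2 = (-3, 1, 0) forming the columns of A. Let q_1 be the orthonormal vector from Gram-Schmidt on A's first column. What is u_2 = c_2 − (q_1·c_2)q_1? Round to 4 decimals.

u_2 = (-2.8889, 1.2222, 0.2222)

q_1 = c_1/‖c_1‖ = (1, 2, 2)/3.0000 = (0.3333, 0.6667, 0.6667).
r_{12} = q_1·c_2 = -0.3333.
u_2 = c_2 + 0.3333·q_1 = (-2.8889, 1.2222, 0.2222).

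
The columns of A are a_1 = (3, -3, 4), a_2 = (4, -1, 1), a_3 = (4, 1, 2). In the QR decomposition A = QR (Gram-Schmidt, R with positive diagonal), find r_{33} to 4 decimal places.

r_{33} = 2.2092

a_1 = (3, -3, 4); ‖a_1‖ = 5.8310, so e_1 = (0.5145, -0.5145, 0.6860).
e_1·a_2 = 0.5145·4 + (-0.5145)·(-1) + 0.6860·1 = 3.2585.
u_2 = a_2 − 3.2585·e_1 = (2.3235, 0.6765, -1.2353).
‖u_2‖ = 2.7170, so e_2 = (0.8552, 0.2490, -0.4546).
e_1·a_3 = 0.5145·4 + (-0.5145)·1 + 0.6860·2 = 2.9155; e_2·a_3 = 0.8552·4 + 0.2490·1 + (-0.4546)·2 = 2.7603.
u_3 = a_3 − 2.9155·e_1 − 2.7603·e_2 = (0.1394, 1.8127, 1.2550).
r_{33} = ‖u_3‖ = 2.2092.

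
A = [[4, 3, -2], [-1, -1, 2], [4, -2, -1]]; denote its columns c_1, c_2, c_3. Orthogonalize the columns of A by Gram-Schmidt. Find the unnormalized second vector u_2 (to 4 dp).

u_2 = (2.3939, -0.8485, -2.6061)

e_1 = c_1/‖c_1‖ = (4, -1, 4)/5.7446 = (0.6963, -0.1741, 0.6963).
r_{12} = e_1·c_2 = 0.8704.
u_2 = c_2 − 0.8704·e_1 = (2.3939, -0.8485, -2.6061).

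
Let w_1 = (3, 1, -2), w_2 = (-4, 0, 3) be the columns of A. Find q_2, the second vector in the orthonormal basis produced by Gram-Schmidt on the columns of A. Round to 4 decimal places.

q_2 = (-0.1048, 0.9435, 0.3145)

w_1 = (3, 1, -2); ‖w_1‖ = 3.7417, so q_1 = (0.8018, 0.2673, -0.5345).
q_1·w_2 = 0.8018·(-4) + 0.2673·0 + (-0.5345)·3 = -4.8107.
u_2 = w_2 + 4.8107·q_1 = (-0.1429, 1.2857, 0.4286).
‖u_2‖ = 1.3628, so q_2 = (-0.1048, 0.9435, 0.3145).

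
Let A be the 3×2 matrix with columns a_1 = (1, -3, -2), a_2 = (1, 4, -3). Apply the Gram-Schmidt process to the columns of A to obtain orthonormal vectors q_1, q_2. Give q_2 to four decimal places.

q_1 = a_1/‖a_1‖ = (1, -3, -2)/3.7417 = (0.2673, -0.8018, -0.5345).
r_{12} = q_1·a_2 = -1.3363.
u_2 = a_2 + 1.3363·q_1 = (1.3571, 2.9286, -3.7143).
‖u_2‖ = 4.9208, so q_2 = (0.2758, 0.5951, -0.7548).

q_2 = (0.2758, 0.5951, -0.7548)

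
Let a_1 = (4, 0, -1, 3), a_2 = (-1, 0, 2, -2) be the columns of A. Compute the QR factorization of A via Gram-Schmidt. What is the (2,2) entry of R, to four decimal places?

r_{22} = 1.8605

a_1 = (4, 0, -1, 3); ‖a_1‖ = 5.0990, so q_1 = (0.7845, 0.0000, -0.1961, 0.5883).
q_1·a_2 = 0.7845·(-1) + 0.0000·0 + (-0.1961)·2 + 0.5883·(-2) = -2.3534.
u_2 = a_2 + 2.3534·q_1 = (0.8462, 0.0000, 1.5385, -0.6154).
r_{22} = ‖u_2‖ = 1.8605.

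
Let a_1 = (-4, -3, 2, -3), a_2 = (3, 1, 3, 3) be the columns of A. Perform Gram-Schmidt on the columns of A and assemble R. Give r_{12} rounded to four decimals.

r_{12} = -2.9200

a_1 = (-4, -3, 2, -3); ‖a_1‖ = 6.1644, so q_1 = (-0.6489, -0.4867, 0.3244, -0.4867).
r_{12} = q_1·a_2 = -2.9200.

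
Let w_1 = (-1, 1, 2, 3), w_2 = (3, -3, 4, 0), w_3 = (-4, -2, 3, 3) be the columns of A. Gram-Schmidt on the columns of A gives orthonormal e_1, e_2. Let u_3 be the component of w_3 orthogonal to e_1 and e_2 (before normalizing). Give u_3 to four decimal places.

e_1 = w_1/‖w_1‖ = (-1, 1, 2, 3)/3.8730 = (-0.2582, 0.2582, 0.5164, 0.7746).
r_{12} = e_1·w_2 = 0.5164.
u_2 = w_2 − 0.5164·e_1 = (3.1333, -3.1333, 3.7333, -0.4000).
‖u_2‖ = 5.8080, so e_2 = (0.5395, -0.5395, 0.6428, -0.0689).
r_{13} = e_1·w_3 = 4.3894; r_{23} = e_2·w_3 = 0.6428.
u_3 = w_3 − 4.3894·e_1 − 0.6428·e_2 = (-3.2134, -2.7866, 0.3202, -0.3557).

u_3 = (-3.2134, -2.7866, 0.3202, -0.3557)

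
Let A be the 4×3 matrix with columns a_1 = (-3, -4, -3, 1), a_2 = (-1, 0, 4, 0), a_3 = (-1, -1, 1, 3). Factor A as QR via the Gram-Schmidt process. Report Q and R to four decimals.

a_1 = (-3, -4, -3, 1); ‖a_1‖ = 5.9161, so q_1 = (-0.5071, -0.6761, -0.5071, 0.1690).
q_1·a_2 = (-0.5071)·(-1) + (-0.6761)·0 + (-0.5071)·4 + 0.1690·0 = -1.5213.
u_2 = a_2 + 1.5213·q_1 = (-1.7714, -1.0286, 3.2286, 0.2571).
‖u_2‖ = 3.8322, so q_2 = (-0.4622, -0.2684, 0.8425, 0.0671).
q_1·a_3 = (-0.5071)·(-1) + (-0.6761)·(-1) + (-0.5071)·1 + 0.1690·3 = 1.1832; q_2·a_3 = (-0.4622)·(-1) + (-0.2684)·(-1) + 0.8425·1 + 0.0671·3 = 1.7744.
u_3 = a_3 − 1.1832·q_1 − 1.7744·q_2 = (0.4202, 0.2763, 0.1051, 2.6809).
‖u_3‖ = 2.7297, so q_3 = (0.1539, 0.1012, 0.0385, 0.9821).

Q = [[-0.5071, -0.4622, 0.1539], [-0.6761, -0.2684, 0.1012], [-0.5071, 0.8425, 0.0385], [0.1690, 0.0671, 0.9821]], R = [[5.9161, -1.5213, 1.1832], [0.0000, 3.8322, 1.7744], [0.0000, 0.0000, 2.7297]]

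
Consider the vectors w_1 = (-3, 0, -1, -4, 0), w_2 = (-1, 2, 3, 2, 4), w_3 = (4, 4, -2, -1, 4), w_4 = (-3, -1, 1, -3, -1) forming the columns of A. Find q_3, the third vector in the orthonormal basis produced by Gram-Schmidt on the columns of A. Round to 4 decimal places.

w_1 = (-3, 0, -1, -4, 0); ‖w_1‖ = 5.0990, so q_1 = (-0.5883, 0.0000, -0.1961, -0.7845, 0.0000).
q_1·w_2 = (-0.5883)·(-1) + 0.0000·2 + (-0.1961)·3 + (-0.7845)·2 + 0.0000·4 = -1.5689.
u_2 = w_2 + 1.5689·q_1 = (-1.9231, 2.0000, 2.6923, 0.7692, 4.0000).
‖u_2‖ = 5.6159, so q_2 = (-0.3424, 0.3561, 0.4794, 0.1370, 0.7123).
q_1·w_3 = (-0.5883)·4 + 0.0000·4 + (-0.1961)·(-2) + (-0.7845)·(-1) + 0.0000·4 = -1.1767; q_2·w_3 = (-0.3424)·4 + 0.3561·4 + 0.4794·(-2) + 0.1370·(-1) + 0.7123·4 = 1.8080.
u_3 = w_3 + 1.1767·q_1 − 1.8080·q_2 = (3.9268, 3.3561, -3.0976, -2.1707, 2.7122).
‖u_3‖ = 6.9532, so q_3 = (0.5648, 0.4827, -0.4455, -0.3122, 0.3901).

q_3 = (0.5648, 0.4827, -0.4455, -0.3122, 0.3901)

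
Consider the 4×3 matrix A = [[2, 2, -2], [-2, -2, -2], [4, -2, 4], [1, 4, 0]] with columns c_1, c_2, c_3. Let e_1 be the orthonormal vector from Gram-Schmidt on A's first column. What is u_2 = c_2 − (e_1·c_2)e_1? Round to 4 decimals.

c_1 = (2, -2, 4, 1); ‖c_1‖ = 5.0000, so e_1 = (0.4000, -0.4000, 0.8000, 0.2000).
e_1·c_2 = 0.4000·2 + (-0.4000)·(-2) + 0.8000·(-2) + 0.2000·4 = 0.8000.
u_2 = c_2 − 0.8000·e_1 = (1.6800, -1.6800, -2.6400, 3.8400).

u_2 = (1.6800, -1.6800, -2.6400, 3.8400)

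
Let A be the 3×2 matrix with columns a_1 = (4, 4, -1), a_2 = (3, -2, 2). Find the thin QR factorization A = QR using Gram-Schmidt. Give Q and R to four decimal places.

a_1 = (4, 4, -1); ‖a_1‖ = 5.7446, so q_1 = (0.6963, 0.6963, -0.1741).
q_1·a_2 = 0.6963·3 + 0.6963·(-2) + (-0.1741)·2 = 0.3482.
u_2 = a_2 − 0.3482·q_1 = (2.7576, -2.2424, 2.0606).
‖u_2‖ = 4.1084, so q_2 = (0.6712, -0.5458, 0.5016).

Q = [[0.6963, 0.6712], [0.6963, -0.5458], [-0.1741, 0.5016]], R = [[5.7446, 0.3482], [0.0000, 4.1084]]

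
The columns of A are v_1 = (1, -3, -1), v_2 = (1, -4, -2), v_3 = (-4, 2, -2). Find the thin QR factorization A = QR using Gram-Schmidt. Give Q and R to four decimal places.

Q = [[0.3015, -0.4924, -0.8165], [-0.9045, 0.1231, -0.4082], [-0.3015, -0.8616, 0.4082]], R = [[3.3166, 4.5227, -2.4121], [0.0000, 0.7385, 3.9389], [0.0000, 0.0000, 1.6330]]

e_1 = v_1/‖v_1‖ = (1, -3, -1)/3.3166 = (0.3015, -0.9045, -0.3015).
r_{12} = e_1·v_2 = 4.5227.
u_2 = v_2 − 4.5227·e_1 = (-0.3636, 0.0909, -0.6364).
‖u_2‖ = 0.7385, so e_2 = (-0.4924, 0.1231, -0.8616).
r_{13} = e_1·v_3 = -2.4121; r_{23} = e_2·v_3 = 3.9389.
u_3 = v_3 + 2.4121·e_1 − 3.9389·e_2 = (-1.3333, -0.6667, 0.6667).
‖u_3‖ = 1.6330, so e_3 = (-0.8165, -0.4082, 0.4082).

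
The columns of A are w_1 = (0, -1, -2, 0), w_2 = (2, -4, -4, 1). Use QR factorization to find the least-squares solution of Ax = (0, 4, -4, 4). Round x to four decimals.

w_1 = (0, -1, -2, 0); ‖w_1‖ = 2.2361, so e_1 = (0.0000, -0.4472, -0.8944, 0.0000).
e_1·w_2 = 0.0000·2 + (-0.4472)·(-4) + (-0.8944)·(-4) + 0.0000·1 = 5.3666.
u_2 = w_2 − 5.3666·e_1 = (2.0000, -1.6000, 0.8000, 1.0000).
‖u_2‖ = 2.8636, so e_2 = (0.6984, -0.5587, 0.2794, 0.3492).
Qᵀb = (1.7889, -1.9556).
Back-substitute: x_2 = -1.9556/2.8636 = -0.6829.
x_1 = (1.7889 − 5.3666·(-0.6829))/2.2361 = 2.4390.

x = (2.4390, -0.6829)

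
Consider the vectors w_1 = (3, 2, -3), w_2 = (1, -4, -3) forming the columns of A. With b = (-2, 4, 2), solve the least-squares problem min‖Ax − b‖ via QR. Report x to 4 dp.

w_1 = (3, 2, -3); ‖w_1‖ = 4.6904, so e_1 = (0.6396, 0.4264, -0.6396).
e_1·w_2 = 0.6396·1 + 0.4264·(-4) + (-0.6396)·(-3) = 0.8528.
u_2 = w_2 − 0.8528·e_1 = (0.4545, -4.3636, -2.4545).
‖u_2‖ = 5.0272, so e_2 = (0.0904, -0.8680, -0.4883).
Qᵀb = (-0.8528, -4.6294).
Back-substitute: x_2 = -4.6294/5.0272 = -0.9209.
x_1 = (-0.8528 − 0.8528·(-0.9209))/4.6904 = -0.0144.

x = (-0.0144, -0.9209)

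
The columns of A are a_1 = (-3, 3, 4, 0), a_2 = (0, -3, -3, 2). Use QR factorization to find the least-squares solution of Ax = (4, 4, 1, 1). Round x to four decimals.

x = (-0.6026, -1.1661)

a_1 = (-3, 3, 4, 0); ‖a_1‖ = 5.8310, so e_1 = (-0.5145, 0.5145, 0.6860, 0.0000).
e_1·a_2 = (-0.5145)·0 + 0.5145·(-3) + 0.6860·(-3) + 0.0000·2 = -3.6015.
u_2 = a_2 + 3.6015·e_1 = (-1.8529, -1.1471, -0.5294, 2.0000).
‖u_2‖ = 3.0049, so e_2 = (-0.6166, -0.3817, -0.1762, 0.6656).
Qᵀb = (0.6860, -3.5041).
Back-substitute: x_2 = -3.5041/3.0049 = -1.1661.
x_1 = (0.6860 + 3.6015·(-1.1661))/5.8310 = -0.6026.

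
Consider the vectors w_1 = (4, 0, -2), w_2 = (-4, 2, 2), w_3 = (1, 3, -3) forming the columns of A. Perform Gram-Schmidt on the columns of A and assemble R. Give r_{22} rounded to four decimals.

w_1 = (4, 0, -2); ‖w_1‖ = 4.4721, so q_1 = (0.8944, 0.0000, -0.4472).
q_1·w_2 = 0.8944·(-4) + 0.0000·2 + (-0.4472)·2 = -4.4721.
u_2 = w_2 + 4.4721·q_1 = (0.0000, 2.0000, 0.0000).
r_{22} = ‖u_2‖ = 2.0000.

r_{22} = 2.0000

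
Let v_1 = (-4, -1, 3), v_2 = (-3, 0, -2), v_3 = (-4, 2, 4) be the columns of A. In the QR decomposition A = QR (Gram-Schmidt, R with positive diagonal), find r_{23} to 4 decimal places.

v_1 = (-4, -1, 3); ‖v_1‖ = 5.0990, so q_1 = (-0.7845, -0.1961, 0.5883).
q_1·v_2 = (-0.7845)·(-3) + (-0.1961)·0 + 0.5883·(-2) = 1.1767.
u_2 = v_2 − 1.1767·q_1 = (-2.0769, 0.2308, -2.6923).
‖u_2‖ = 3.4081, so q_2 = (-0.6094, 0.0677, -0.7900).
r_{23} = q_2·v_3 = -0.5868.

r_{23} = -0.5868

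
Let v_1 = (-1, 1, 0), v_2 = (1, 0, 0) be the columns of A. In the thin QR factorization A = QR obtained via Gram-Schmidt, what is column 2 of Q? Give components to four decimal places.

e_1 = v_1/‖v_1‖ = (-1, 1, 0)/1.4142 = (-0.7071, 0.7071, 0.0000).
r_{12} = e_1·v_2 = -0.7071.
u_2 = v_2 + 0.7071·e_1 = (0.5000, 0.5000, 0.0000).
‖u_2‖ = 0.7071, so e_2 = (0.7071, 0.7071, 0.0000).

e_2 = (0.7071, 0.7071, 0.0000)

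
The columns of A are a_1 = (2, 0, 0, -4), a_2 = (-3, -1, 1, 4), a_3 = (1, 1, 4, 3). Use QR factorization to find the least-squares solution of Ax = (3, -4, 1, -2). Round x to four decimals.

a_1 = (2, 0, 0, -4); ‖a_1‖ = 4.4721, so e_1 = (0.4472, 0.0000, 0.0000, -0.8944).
e_1·a_2 = 0.4472·(-3) + 0.0000·(-1) + 0.0000·1 + (-0.8944)·4 = -4.9193.
u_2 = a_2 + 4.9193·e_1 = (-0.8000, -1.0000, 1.0000, -0.4000).
‖u_2‖ = 1.6733, so e_2 = (-0.4781, -0.5976, 0.5976, -0.2390).
e_1·a_3 = 0.4472·1 + 0.0000·1 + 0.0000·4 + (-0.8944)·3 = -2.2361; e_2·a_3 = (-0.4781)·1 + (-0.5976)·1 + 0.5976·4 + (-0.2390)·3 = 0.5976.
u_3 = a_3 + 2.2361·e_1 − 0.5976·e_2 = (2.2857, 1.3571, 3.6429, 1.1429).
‖u_3‖ = 4.6522, so e_3 = (0.4913, 0.2917, 0.7830, 0.2457).
Qᵀb = (3.1305, 2.0319, 0.5988).
Back-substitute: x_3 = 0.5988/4.6522 = 0.1287.
x_2 = (2.0319 − 0.5976·0.1287)/1.6733 = 1.1683.
x_1 = (3.1305 + 4.9193·1.1683 + 2.2361·0.1287)/4.4721 = 2.0495.

x = (2.0495, 1.1683, 0.1287)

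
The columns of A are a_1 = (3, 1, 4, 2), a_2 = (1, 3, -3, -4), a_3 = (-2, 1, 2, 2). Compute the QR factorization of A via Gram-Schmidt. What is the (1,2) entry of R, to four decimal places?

r_{12} = -2.5560

a_1 = (3, 1, 4, 2); ‖a_1‖ = 5.4772, so q_1 = (0.5477, 0.1826, 0.7303, 0.3651).
r_{12} = q_1·a_2 = -2.5560.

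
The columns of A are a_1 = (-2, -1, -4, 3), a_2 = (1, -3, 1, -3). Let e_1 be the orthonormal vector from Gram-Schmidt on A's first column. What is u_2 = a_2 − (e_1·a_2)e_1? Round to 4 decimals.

a_1 = (-2, -1, -4, 3); ‖a_1‖ = 5.4772, so e_1 = (-0.3651, -0.1826, -0.7303, 0.5477).
e_1·a_2 = (-0.3651)·1 + (-0.1826)·(-3) + (-0.7303)·1 + 0.5477·(-3) = -2.1909.
u_2 = a_2 + 2.1909·e_1 = (0.2000, -3.4000, -0.6000, -1.8000).

u_2 = (0.2000, -3.4000, -0.6000, -1.8000)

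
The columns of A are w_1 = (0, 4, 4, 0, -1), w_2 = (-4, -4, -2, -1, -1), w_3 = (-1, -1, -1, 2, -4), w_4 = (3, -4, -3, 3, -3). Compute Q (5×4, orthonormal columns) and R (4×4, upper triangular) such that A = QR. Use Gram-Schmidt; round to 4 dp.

w_1 = (0, 4, 4, 0, -1); ‖w_1‖ = 5.7446, so q_1 = (0.0000, 0.6963, 0.6963, 0.0000, -0.1741).
q_1·w_2 = 0.0000·(-4) + 0.6963·(-4) + 0.6963·(-2) + 0.0000·(-1) + (-0.1741)·(-1) = -4.0038.
u_2 = w_2 + 4.0038·q_1 = (-4.0000, -1.2121, 0.7879, -1.0000, -1.6970).
‖u_2‖ = 4.6872, so q_2 = (-0.8534, -0.2586, 0.1681, -0.2133, -0.3620).
q_1·w_3 = 0.0000·(-1) + 0.6963·(-1) + 0.6963·(-1) + 0.0000·2 + (-0.1741)·(-4) = -0.6963; q_2·w_3 = (-0.8534)·(-1) + (-0.2586)·(-1) + 0.1681·(-1) + (-0.2133)·2 + (-0.3620)·(-4) = 1.9654.
u_3 = w_3 + 0.6963·q_1 − 1.9654·q_2 = (0.6772, -0.0069, -0.8455, 2.4193, -3.4097).
‖u_3‖ = 4.3188, so q_3 = (0.1568, -0.0016, -0.1958, 0.5602, -0.7895).
q_1·w_4 = 0.0000·3 + 0.6963·(-4) + 0.6963·(-3) + 0.0000·3 + (-0.1741)·(-3) = -4.3519; q_2·w_4 = (-0.8534)·3 + (-0.2586)·(-4) + 0.1681·(-3) + (-0.2133)·3 + (-0.3620)·(-3) = -1.5839; q_3·w_4 = 0.1568·3 + (-0.0016)·(-4) + (-0.1958)·(-3) + 0.5602·3 + (-0.7895)·(-3) = 5.1131.
u_4 = w_4 + 4.3519·q_1 + 1.5839·q_2 − 5.1131·q_3 = (0.8465, -1.3711, 1.2976, -0.2022, -0.2943).
‖u_4‖ = 2.0995, so q_4 = (0.4032, -0.6531, 0.6180, -0.0963, -0.1402).

Q = [[0.0000, -0.8534, 0.1568, 0.4032], [0.6963, -0.2586, -0.0016, -0.6531], [0.6963, 0.1681, -0.1958, 0.6180], [0.0000, -0.2133, 0.5602, -0.0963], [-0.1741, -0.3620, -0.7895, -0.1402]], R = [[5.7446, -4.0038, -0.6963, -4.3519], [0.0000, 4.6872, 1.9654, -1.5839], [0.0000, 0.0000, 4.3188, 5.1131], [0.0000, 0.0000, 0.0000, 2.0995]]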